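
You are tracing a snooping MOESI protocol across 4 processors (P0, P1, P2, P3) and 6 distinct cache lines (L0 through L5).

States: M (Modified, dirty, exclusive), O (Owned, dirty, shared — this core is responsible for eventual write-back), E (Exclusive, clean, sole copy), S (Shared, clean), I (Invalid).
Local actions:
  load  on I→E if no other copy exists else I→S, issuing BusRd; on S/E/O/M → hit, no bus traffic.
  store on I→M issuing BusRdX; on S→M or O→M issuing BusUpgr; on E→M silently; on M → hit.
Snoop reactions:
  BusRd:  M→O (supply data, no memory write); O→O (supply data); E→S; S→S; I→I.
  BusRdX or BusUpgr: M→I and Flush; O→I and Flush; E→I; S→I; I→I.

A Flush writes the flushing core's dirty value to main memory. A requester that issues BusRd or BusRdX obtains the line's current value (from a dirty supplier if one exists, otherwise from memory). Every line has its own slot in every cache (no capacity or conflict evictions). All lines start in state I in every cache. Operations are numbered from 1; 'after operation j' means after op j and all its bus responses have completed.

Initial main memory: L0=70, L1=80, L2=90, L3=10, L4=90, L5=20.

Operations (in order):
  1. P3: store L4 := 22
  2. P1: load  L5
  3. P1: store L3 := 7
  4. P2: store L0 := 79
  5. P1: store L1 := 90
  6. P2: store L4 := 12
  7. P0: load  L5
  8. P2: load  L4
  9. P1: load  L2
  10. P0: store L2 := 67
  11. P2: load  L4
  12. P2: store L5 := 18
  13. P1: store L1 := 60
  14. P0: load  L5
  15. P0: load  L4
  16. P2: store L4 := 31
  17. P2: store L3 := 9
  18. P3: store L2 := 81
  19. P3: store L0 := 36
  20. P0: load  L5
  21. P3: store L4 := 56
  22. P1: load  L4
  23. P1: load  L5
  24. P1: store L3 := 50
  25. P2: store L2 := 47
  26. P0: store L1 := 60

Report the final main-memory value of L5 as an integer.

memory[L5] = 20

[1] P3: store L4 := 22 | P0:I, P1:I, P2:I, P3:M(22) | bus: BusRdX
[2] P1: load  L5 | P0:I, P1:E(20), P2:I, P3:I | bus: BusRd
[3] P1: store L3 := 7 | P0:I, P1:M(7), P2:I, P3:I | bus: BusRdX
[4] P2: store L0 := 79 | P0:I, P1:I, P2:M(79), P3:I | bus: BusRdX
[5] P1: store L1 := 90 | P0:I, P1:M(90), P2:I, P3:I | bus: BusRdX
[6] P2: store L4 := 12 | P0:I, P1:I, P2:M(12), P3:I | bus: BusRdX,Flush
[7] P0: load  L5 | P0:S(20), P1:S(20), P2:I, P3:I | bus: BusRd
[8] P2: load  L4 | P0:I, P1:I, P2:M(12), P3:I | bus: none
[9] P1: load  L2 | P0:I, P1:E(90), P2:I, P3:I | bus: BusRd
[10] P0: store L2 := 67 | P0:M(67), P1:I, P2:I, P3:I | bus: BusRdX
[11] P2: load  L4 | P0:I, P1:I, P2:M(12), P3:I | bus: none
[12] P2: store L5 := 18 | P0:I, P1:I, P2:M(18), P3:I | bus: BusRdX
[13] P1: store L1 := 60 | P0:I, P1:M(60), P2:I, P3:I | bus: none
[14] P0: load  L5 | P0:S(18), P1:I, P2:O(18), P3:I | bus: BusRd
[15] P0: load  L4 | P0:S(12), P1:I, P2:O(12), P3:I | bus: BusRd
[16] P2: store L4 := 31 | P0:I, P1:I, P2:M(31), P3:I | bus: BusUpgr
[17] P2: store L3 := 9 | P0:I, P1:I, P2:M(9), P3:I | bus: BusRdX,Flush
[18] P3: store L2 := 81 | P0:I, P1:I, P2:I, P3:M(81) | bus: BusRdX,Flush
[19] P3: store L0 := 36 | P0:I, P1:I, P2:I, P3:M(36) | bus: BusRdX,Flush
[20] P0: load  L5 | P0:S(18), P1:I, P2:O(18), P3:I | bus: none
[21] P3: store L4 := 56 | P0:I, P1:I, P2:I, P3:M(56) | bus: BusRdX,Flush
[22] P1: load  L4 | P0:I, P1:S(56), P2:I, P3:O(56) | bus: BusRd
[23] P1: load  L5 | P0:S(18), P1:S(18), P2:O(18), P3:I | bus: BusRd
[24] P1: store L3 := 50 | P0:I, P1:M(50), P2:I, P3:I | bus: BusRdX,Flush
[25] P2: store L2 := 47 | P0:I, P1:I, P2:M(47), P3:I | bus: BusRdX,Flush
[26] P0: store L1 := 60 | P0:M(60), P1:I, P2:I, P3:I | bus: BusRdX,Flush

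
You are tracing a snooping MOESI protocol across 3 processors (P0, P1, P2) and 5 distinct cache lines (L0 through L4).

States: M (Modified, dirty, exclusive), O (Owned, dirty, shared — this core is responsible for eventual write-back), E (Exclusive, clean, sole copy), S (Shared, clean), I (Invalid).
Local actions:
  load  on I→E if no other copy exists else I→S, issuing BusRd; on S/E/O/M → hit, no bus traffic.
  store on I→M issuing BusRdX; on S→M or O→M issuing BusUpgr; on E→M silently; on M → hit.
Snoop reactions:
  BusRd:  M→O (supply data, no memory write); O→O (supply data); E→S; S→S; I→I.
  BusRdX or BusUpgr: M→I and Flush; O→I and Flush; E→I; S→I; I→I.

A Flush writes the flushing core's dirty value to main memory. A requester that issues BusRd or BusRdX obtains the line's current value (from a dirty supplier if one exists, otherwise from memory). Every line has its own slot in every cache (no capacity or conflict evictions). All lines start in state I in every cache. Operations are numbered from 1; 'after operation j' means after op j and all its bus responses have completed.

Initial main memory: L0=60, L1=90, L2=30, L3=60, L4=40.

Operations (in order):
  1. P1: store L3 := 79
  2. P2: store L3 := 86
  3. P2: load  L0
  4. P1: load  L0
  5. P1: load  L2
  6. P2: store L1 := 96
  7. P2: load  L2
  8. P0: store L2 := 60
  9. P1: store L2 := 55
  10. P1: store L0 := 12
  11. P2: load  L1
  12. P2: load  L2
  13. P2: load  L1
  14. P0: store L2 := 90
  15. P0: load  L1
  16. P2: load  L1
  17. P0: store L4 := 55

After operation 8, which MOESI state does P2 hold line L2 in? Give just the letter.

  op1 P1: store L3 := 79 → I/M/I on L3; bus BusRdX; mem=60
  op2 P2: store L3 := 86 → I/I/M on L3; bus BusRdX Flush; mem=79
  op3 P2: load  L0 → I/I/E on L0; bus BusRd; mem=60
  op4 P1: load  L0 → I/S/S on L0; bus BusRd; mem=60
  op5 P1: load  L2 → I/E/I on L2; bus BusRd; mem=30
  op6 P2: store L1 := 96 → I/I/M on L1; bus BusRdX; mem=90
  op7 P2: load  L2 → I/S/S on L2; bus BusRd; mem=30
  op8 P0: store L2 := 60 → M/I/I on L2; bus BusRdX; mem=30
  op9 P1: store L2 := 55 → I/M/I on L2; bus BusRdX Flush; mem=60
  op10 P1: store L0 := 12 → I/M/I on L0; bus BusUpgr; mem=60
  op11 P2: load  L1 → I/I/M on L1; bus (none); mem=90
  op12 P2: load  L2 → I/O/S on L2; bus BusRd; mem=60
  op13 P2: load  L1 → I/I/M on L1; bus (none); mem=90
  op14 P0: store L2 := 90 → M/I/I on L2; bus BusRdX Flush; mem=55
  op15 P0: load  L1 → S/I/O on L1; bus BusRd; mem=90
  op16 P2: load  L1 → S/I/O on L1; bus (none); mem=90
  op17 P0: store L4 := 55 → M/I/I on L4; bus BusRdX; mem=40

state = I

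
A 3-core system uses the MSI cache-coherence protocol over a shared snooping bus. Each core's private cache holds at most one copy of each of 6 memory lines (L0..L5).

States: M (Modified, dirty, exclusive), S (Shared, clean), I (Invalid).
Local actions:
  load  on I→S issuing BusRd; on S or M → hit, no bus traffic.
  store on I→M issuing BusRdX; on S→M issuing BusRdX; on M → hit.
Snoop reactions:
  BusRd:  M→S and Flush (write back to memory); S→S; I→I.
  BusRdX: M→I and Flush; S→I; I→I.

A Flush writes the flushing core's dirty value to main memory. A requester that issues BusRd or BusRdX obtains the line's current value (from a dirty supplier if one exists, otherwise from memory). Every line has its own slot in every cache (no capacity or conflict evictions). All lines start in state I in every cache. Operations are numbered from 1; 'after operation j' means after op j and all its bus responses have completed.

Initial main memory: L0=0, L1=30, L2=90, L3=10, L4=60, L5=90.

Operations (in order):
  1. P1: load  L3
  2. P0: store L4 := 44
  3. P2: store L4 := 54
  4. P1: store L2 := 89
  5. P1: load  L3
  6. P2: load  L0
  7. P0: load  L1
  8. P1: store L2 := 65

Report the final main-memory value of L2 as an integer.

[1] P1: load  L3 | P0:I, P1:S(10), P2:I | bus: BusRd
[2] P0: store L4 := 44 | P0:M(44), P1:I, P2:I | bus: BusRdX
[3] P2: store L4 := 54 | P0:I, P1:I, P2:M(54) | bus: BusRdX,Flush
[4] P1: store L2 := 89 | P0:I, P1:M(89), P2:I | bus: BusRdX
[5] P1: load  L3 | P0:I, P1:S(10), P2:I | bus: none
[6] P2: load  L0 | P0:I, P1:I, P2:S(0) | bus: BusRd
[7] P0: load  L1 | P0:S(30), P1:I, P2:I | bus: BusRd
[8] P1: store L2 := 65 | P0:I, P1:M(65), P2:I | bus: none

memory[L2] = 90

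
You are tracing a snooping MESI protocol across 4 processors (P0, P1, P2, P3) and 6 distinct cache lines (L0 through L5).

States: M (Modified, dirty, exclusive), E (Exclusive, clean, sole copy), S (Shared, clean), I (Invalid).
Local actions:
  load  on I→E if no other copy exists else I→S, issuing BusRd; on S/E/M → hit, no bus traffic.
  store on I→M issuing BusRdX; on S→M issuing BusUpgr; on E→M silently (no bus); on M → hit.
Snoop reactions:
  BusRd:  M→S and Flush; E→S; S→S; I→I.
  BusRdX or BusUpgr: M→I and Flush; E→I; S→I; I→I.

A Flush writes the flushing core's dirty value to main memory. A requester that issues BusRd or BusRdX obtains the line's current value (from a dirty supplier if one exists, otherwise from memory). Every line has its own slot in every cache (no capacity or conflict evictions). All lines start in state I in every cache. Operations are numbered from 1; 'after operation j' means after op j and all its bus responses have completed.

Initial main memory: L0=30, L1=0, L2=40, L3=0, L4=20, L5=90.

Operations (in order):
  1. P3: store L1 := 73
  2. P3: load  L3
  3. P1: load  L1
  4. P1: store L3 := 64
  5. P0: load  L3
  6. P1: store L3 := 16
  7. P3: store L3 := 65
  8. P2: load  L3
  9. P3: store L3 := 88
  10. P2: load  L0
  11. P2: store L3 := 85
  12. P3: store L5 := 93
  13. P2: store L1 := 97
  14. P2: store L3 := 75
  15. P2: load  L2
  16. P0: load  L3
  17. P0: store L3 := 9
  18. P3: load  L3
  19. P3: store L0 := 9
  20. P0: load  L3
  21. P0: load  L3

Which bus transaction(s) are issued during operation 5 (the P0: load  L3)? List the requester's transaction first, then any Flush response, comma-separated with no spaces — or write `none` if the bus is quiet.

bus = BusRd,Flush

  op1 P3: store L1 := 73 → I/I/I/M on L1; bus BusRdX; mem=0
  op2 P3: load  L3 → I/I/I/E on L3; bus BusRd; mem=0
  op3 P1: load  L1 → I/S/I/S on L1; bus BusRd Flush; mem=73
  op4 P1: store L3 := 64 → I/M/I/I on L3; bus BusRdX; mem=0
  op5 P0: load  L3 → S/S/I/I on L3; bus BusRd Flush; mem=64
  op6 P1: store L3 := 16 → I/M/I/I on L3; bus BusUpgr; mem=64
  op7 P3: store L3 := 65 → I/I/I/M on L3; bus BusRdX Flush; mem=16
  op8 P2: load  L3 → I/I/S/S on L3; bus BusRd Flush; mem=65
  op9 P3: store L3 := 88 → I/I/I/M on L3; bus BusUpgr; mem=65
  op10 P2: load  L0 → I/I/E/I on L0; bus BusRd; mem=30
  op11 P2: store L3 := 85 → I/I/M/I on L3; bus BusRdX Flush; mem=88
  op12 P3: store L5 := 93 → I/I/I/M on L5; bus BusRdX; mem=90
  op13 P2: store L1 := 97 → I/I/M/I on L1; bus BusRdX; mem=73
  op14 P2: store L3 := 75 → I/I/M/I on L3; bus (none); mem=88
  op15 P2: load  L2 → I/I/E/I on L2; bus BusRd; mem=40
  op16 P0: load  L3 → S/I/S/I on L3; bus BusRd Flush; mem=75
  op17 P0: store L3 := 9 → M/I/I/I on L3; bus BusUpgr; mem=75
  op18 P3: load  L3 → S/I/I/S on L3; bus BusRd Flush; mem=9
  op19 P3: store L0 := 9 → I/I/I/M on L0; bus BusRdX; mem=30
  op20 P0: load  L3 → S/I/I/S on L3; bus (none); mem=9
  op21 P0: load  L3 → S/I/I/S on L3; bus (none); mem=9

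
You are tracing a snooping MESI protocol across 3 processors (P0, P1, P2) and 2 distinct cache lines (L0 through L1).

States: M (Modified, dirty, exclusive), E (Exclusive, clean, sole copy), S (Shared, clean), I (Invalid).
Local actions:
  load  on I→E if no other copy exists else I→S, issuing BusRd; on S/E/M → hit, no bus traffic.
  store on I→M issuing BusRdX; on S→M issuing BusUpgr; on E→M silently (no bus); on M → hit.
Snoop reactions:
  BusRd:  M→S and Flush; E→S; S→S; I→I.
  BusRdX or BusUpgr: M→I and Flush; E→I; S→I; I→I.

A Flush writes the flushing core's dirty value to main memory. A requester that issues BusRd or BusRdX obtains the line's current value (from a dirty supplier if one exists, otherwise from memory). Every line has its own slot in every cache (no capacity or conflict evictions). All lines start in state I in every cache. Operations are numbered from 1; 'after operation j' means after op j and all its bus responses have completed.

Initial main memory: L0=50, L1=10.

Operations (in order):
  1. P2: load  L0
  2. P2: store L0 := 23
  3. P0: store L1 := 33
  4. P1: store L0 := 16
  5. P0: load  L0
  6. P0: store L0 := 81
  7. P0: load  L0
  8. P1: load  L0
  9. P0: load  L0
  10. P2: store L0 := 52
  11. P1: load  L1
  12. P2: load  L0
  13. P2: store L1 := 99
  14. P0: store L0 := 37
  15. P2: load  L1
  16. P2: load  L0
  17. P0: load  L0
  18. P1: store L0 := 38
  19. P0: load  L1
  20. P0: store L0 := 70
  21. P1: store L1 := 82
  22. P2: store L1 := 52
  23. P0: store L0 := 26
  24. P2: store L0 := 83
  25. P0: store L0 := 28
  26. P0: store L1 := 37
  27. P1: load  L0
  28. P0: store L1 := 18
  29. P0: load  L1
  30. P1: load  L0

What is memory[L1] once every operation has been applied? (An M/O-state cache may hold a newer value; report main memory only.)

  op1 P2: load  L0 → I/I/E on L0; bus BusRd; mem=50
  op2 P2: store L0 := 23 → I/I/M on L0; bus (none); mem=50
  op3 P0: store L1 := 33 → M/I/I on L1; bus BusRdX; mem=10
  op4 P1: store L0 := 16 → I/M/I on L0; bus BusRdX Flush; mem=23
  op5 P0: load  L0 → S/S/I on L0; bus BusRd Flush; mem=16
  op6 P0: store L0 := 81 → M/I/I on L0; bus BusUpgr; mem=16
  op7 P0: load  L0 → M/I/I on L0; bus (none); mem=16
  op8 P1: load  L0 → S/S/I on L0; bus BusRd Flush; mem=81
  op9 P0: load  L0 → S/S/I on L0; bus (none); mem=81
  op10 P2: store L0 := 52 → I/I/M on L0; bus BusRdX; mem=81
  op11 P1: load  L1 → S/S/I on L1; bus BusRd Flush; mem=33
  op12 P2: load  L0 → I/I/M on L0; bus (none); mem=81
  op13 P2: store L1 := 99 → I/I/M on L1; bus BusRdX; mem=33
  op14 P0: store L0 := 37 → M/I/I on L0; bus BusRdX Flush; mem=52
  op15 P2: load  L1 → I/I/M on L1; bus (none); mem=33
  op16 P2: load  L0 → S/I/S on L0; bus BusRd Flush; mem=37
  op17 P0: load  L0 → S/I/S on L0; bus (none); mem=37
  op18 P1: store L0 := 38 → I/M/I on L0; bus BusRdX; mem=37
  op19 P0: load  L1 → S/I/S on L1; bus BusRd Flush; mem=99
  op20 P0: store L0 := 70 → M/I/I on L0; bus BusRdX Flush; mem=38
  op21 P1: store L1 := 82 → I/M/I on L1; bus BusRdX; mem=99
  op22 P2: store L1 := 52 → I/I/M on L1; bus BusRdX Flush; mem=82
  op23 P0: store L0 := 26 → M/I/I on L0; bus (none); mem=38
  op24 P2: store L0 := 83 → I/I/M on L0; bus BusRdX Flush; mem=26
  op25 P0: store L0 := 28 → M/I/I on L0; bus BusRdX Flush; mem=83
  op26 P0: store L1 := 37 → M/I/I on L1; bus BusRdX Flush; mem=52
  op27 P1: load  L0 → S/S/I on L0; bus BusRd Flush; mem=28
  op28 P0: store L1 := 18 → M/I/I on L1; bus (none); mem=52
  op29 P0: load  L1 → M/I/I on L1; bus (none); mem=52
  op30 P1: load  L0 → S/S/I on L0; bus (none); mem=28

memory[L1] = 52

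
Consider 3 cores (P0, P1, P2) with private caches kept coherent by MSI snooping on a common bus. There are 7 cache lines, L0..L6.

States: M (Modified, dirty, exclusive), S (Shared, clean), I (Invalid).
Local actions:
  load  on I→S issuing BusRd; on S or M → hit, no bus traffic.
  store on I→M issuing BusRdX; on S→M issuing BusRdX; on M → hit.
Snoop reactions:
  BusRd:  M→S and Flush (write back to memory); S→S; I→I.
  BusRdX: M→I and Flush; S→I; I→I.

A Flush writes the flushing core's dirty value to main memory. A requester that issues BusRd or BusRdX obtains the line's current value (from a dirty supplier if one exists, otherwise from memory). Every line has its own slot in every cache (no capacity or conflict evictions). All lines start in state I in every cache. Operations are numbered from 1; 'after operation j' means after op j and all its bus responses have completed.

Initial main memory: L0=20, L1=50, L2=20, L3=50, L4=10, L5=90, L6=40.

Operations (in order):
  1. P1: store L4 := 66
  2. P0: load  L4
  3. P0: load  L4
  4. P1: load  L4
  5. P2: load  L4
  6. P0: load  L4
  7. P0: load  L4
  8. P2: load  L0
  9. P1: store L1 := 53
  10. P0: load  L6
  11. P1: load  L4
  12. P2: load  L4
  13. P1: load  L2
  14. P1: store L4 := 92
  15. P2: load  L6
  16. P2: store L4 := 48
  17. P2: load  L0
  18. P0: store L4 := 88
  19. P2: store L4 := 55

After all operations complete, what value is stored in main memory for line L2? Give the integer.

[1] P1: store L4 := 66 | P0:I, P1:M(66), P2:I | bus: BusRdX
[2] P0: load  L4 | P0:S(66), P1:S(66), P2:I | bus: BusRd,Flush
[3] P0: load  L4 | P0:S(66), P1:S(66), P2:I | bus: none
[4] P1: load  L4 | P0:S(66), P1:S(66), P2:I | bus: none
[5] P2: load  L4 | P0:S(66), P1:S(66), P2:S(66) | bus: BusRd
[6] P0: load  L4 | P0:S(66), P1:S(66), P2:S(66) | bus: none
[7] P0: load  L4 | P0:S(66), P1:S(66), P2:S(66) | bus: none
[8] P2: load  L0 | P0:I, P1:I, P2:S(20) | bus: BusRd
[9] P1: store L1 := 53 | P0:I, P1:M(53), P2:I | bus: BusRdX
[10] P0: load  L6 | P0:S(40), P1:I, P2:I | bus: BusRd
[11] P1: load  L4 | P0:S(66), P1:S(66), P2:S(66) | bus: none
[12] P2: load  L4 | P0:S(66), P1:S(66), P2:S(66) | bus: none
[13] P1: load  L2 | P0:I, P1:S(20), P2:I | bus: BusRd
[14] P1: store L4 := 92 | P0:I, P1:M(92), P2:I | bus: BusRdX
[15] P2: load  L6 | P0:S(40), P1:I, P2:S(40) | bus: BusRd
[16] P2: store L4 := 48 | P0:I, P1:I, P2:M(48) | bus: BusRdX,Flush
[17] P2: load  L0 | P0:I, P1:I, P2:S(20) | bus: none
[18] P0: store L4 := 88 | P0:M(88), P1:I, P2:I | bus: BusRdX,Flush
[19] P2: store L4 := 55 | P0:I, P1:I, P2:M(55) | bus: BusRdX,Flush

memory[L2] = 20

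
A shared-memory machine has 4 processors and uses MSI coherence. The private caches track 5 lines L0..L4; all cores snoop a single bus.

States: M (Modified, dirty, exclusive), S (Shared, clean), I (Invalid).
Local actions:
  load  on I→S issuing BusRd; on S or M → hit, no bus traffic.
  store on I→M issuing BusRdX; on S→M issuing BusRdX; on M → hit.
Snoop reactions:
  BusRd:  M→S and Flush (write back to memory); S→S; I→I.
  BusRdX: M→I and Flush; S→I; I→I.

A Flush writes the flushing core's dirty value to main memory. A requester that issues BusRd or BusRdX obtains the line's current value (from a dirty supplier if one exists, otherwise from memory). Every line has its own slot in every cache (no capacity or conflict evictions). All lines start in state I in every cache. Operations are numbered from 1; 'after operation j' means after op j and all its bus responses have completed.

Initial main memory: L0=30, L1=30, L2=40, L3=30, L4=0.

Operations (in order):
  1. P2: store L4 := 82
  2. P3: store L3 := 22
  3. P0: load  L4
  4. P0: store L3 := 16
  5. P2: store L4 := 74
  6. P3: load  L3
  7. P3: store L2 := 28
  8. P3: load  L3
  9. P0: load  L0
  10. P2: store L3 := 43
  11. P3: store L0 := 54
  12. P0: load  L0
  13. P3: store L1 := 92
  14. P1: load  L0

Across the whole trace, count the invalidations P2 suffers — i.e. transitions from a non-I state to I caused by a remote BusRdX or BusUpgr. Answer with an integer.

  op1 P2: store L4 := 82 → I/I/M/I on L4; bus BusRdX; mem=0
  op2 P3: store L3 := 22 → I/I/I/M on L3; bus BusRdX; mem=30
  op3 P0: load  L4 → S/I/S/I on L4; bus BusRd Flush; mem=82
  op4 P0: store L3 := 16 → M/I/I/I on L3; bus BusRdX Flush; mem=22
  op5 P2: store L4 := 74 → I/I/M/I on L4; bus BusRdX; mem=82
  op6 P3: load  L3 → S/I/I/S on L3; bus BusRd Flush; mem=16
  op7 P3: store L2 := 28 → I/I/I/M on L2; bus BusRdX; mem=40
  op8 P3: load  L3 → S/I/I/S on L3; bus (none); mem=16
  op9 P0: load  L0 → S/I/I/I on L0; bus BusRd; mem=30
  op10 P2: store L3 := 43 → I/I/M/I on L3; bus BusRdX; mem=16
  op11 P3: store L0 := 54 → I/I/I/M on L0; bus BusRdX; mem=30
  op12 P0: load  L0 → S/I/I/S on L0; bus BusRd Flush; mem=54
  op13 P3: store L1 := 92 → I/I/I/M on L1; bus BusRdX; mem=30
  op14 P1: load  L0 → S/S/I/S on L0; bus BusRd; mem=54

invalidations = 0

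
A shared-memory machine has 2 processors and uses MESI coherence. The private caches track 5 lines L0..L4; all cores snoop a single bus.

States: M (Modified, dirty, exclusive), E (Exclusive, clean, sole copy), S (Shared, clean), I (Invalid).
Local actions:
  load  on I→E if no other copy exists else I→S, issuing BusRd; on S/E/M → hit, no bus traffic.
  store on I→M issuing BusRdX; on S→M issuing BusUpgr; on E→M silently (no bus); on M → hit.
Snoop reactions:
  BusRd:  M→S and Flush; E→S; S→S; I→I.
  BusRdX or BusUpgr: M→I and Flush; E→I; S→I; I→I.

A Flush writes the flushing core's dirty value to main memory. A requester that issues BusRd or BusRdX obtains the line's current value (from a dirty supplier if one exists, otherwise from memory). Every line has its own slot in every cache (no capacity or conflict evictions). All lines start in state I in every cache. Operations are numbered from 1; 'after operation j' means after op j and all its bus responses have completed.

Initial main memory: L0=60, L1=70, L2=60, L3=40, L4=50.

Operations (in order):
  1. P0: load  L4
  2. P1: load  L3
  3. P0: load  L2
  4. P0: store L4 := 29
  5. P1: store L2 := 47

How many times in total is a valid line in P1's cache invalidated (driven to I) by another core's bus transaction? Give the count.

invalidations = 0

1. P0: load  L4  bus=[BusRd]  L4: P0=E P1=I  mem[L4]=50
2. P1: load  L3  bus=[BusRd]  L3: P0=I P1=E  mem[L3]=40
3. P0: load  L2  bus=[BusRd]  L2: P0=E P1=I  mem[L2]=60
4. P0: store L4 := 29  bus=[-]  L4: P0=M P1=I  mem[L4]=50
5. P1: store L2 := 47  bus=[BusRdX]  L2: P0=I P1=M  mem[L2]=60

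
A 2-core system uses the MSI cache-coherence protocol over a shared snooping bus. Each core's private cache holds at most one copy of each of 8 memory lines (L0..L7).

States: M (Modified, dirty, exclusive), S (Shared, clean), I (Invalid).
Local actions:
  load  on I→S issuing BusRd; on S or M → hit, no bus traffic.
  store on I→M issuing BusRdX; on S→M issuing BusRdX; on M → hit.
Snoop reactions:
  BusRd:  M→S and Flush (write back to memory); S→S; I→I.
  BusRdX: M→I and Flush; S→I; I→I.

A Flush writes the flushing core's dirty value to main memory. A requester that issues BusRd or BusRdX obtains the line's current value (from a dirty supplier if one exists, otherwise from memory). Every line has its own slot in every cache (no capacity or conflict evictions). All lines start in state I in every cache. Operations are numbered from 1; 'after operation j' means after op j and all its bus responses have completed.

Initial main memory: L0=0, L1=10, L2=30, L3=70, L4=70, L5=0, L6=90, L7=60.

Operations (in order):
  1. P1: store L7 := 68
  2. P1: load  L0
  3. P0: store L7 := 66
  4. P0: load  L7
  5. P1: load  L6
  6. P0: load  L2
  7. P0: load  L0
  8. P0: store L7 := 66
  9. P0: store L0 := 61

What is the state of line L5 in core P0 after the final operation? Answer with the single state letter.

state = I

1. P1: store L7 := 68  bus=[BusRdX]  L7: P0=I P1=M  mem[L7]=60
2. P1: load  L0  bus=[BusRd]  L0: P0=I P1=S  mem[L0]=0
3. P0: store L7 := 66  bus=[BusRdX,Flush]  L7: P0=M P1=I  mem[L7]=68
4. P0: load  L7  bus=[-]  L7: P0=M P1=I  mem[L7]=68
5. P1: load  L6  bus=[BusRd]  L6: P0=I P1=S  mem[L6]=90
6. P0: load  L2  bus=[BusRd]  L2: P0=S P1=I  mem[L2]=30
7. P0: load  L0  bus=[BusRd]  L0: P0=S P1=S  mem[L0]=0
8. P0: store L7 := 66  bus=[-]  L7: P0=M P1=I  mem[L7]=68
9. P0: store L0 := 61  bus=[BusRdX]  L0: P0=M P1=I  mem[L0]=0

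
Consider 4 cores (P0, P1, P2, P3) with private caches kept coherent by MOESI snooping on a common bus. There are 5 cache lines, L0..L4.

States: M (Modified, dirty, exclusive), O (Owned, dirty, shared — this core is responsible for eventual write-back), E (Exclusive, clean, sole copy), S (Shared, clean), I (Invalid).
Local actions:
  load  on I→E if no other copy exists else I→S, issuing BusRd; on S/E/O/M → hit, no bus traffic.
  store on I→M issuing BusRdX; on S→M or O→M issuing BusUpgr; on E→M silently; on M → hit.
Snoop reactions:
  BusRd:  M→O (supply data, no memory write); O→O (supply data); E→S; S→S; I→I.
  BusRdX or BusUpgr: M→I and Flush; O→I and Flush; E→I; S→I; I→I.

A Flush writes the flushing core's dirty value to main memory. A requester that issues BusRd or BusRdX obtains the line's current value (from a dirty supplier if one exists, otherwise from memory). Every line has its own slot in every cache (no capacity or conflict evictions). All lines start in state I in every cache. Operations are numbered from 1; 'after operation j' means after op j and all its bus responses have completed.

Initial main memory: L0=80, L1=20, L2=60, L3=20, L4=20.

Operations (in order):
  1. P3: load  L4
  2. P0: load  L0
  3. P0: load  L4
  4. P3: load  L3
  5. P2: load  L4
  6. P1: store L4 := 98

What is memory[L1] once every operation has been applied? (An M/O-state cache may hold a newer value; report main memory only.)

memory[L1] = 20

step 1: P3: load  L4  ⟶  IIIE  (L4)  txn=BusRd  M[L4]=20
step 2: P0: load  L0  ⟶  EIII  (L0)  txn=BusRd  M[L0]=80
step 3: P0: load  L4  ⟶  SIIS  (L4)  txn=BusRd  M[L4]=20
step 4: P3: load  L3  ⟶  IIIE  (L3)  txn=BusRd  M[L3]=20
step 5: P2: load  L4  ⟶  SISS  (L4)  txn=BusRd  M[L4]=20
step 6: P1: store L4 := 98  ⟶  IMII  (L4)  txn=BusRdX  M[L4]=20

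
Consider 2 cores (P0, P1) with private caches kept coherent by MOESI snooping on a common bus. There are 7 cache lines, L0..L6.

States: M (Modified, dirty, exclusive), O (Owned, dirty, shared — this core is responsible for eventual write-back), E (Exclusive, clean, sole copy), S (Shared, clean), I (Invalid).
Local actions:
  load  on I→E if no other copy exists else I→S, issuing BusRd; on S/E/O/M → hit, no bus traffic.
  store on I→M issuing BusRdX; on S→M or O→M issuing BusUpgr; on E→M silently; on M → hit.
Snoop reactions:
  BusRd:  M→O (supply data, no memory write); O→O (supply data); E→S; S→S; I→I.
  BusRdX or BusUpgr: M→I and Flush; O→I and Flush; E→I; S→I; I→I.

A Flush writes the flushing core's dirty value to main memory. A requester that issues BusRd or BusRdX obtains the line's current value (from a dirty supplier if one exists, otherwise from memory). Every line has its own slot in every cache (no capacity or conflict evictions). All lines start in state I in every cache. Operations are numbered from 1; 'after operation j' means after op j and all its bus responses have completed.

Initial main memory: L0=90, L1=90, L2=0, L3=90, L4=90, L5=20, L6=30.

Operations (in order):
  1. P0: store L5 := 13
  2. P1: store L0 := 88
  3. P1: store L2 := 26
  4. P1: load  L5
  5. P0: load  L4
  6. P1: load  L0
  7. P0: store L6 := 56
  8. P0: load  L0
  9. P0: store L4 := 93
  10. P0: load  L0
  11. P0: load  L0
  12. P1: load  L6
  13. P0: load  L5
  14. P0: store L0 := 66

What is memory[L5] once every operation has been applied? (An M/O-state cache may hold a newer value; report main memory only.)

[1] P0: store L5 := 13 | P0:M(13), P1:I | bus: BusRdX
[2] P1: store L0 := 88 | P0:I, P1:M(88) | bus: BusRdX
[3] P1: store L2 := 26 | P0:I, P1:M(26) | bus: BusRdX
[4] P1: load  L5 | P0:O(13), P1:S(13) | bus: BusRd
[5] P0: load  L4 | P0:E(90), P1:I | bus: BusRd
[6] P1: load  L0 | P0:I, P1:M(88) | bus: none
[7] P0: store L6 := 56 | P0:M(56), P1:I | bus: BusRdX
[8] P0: load  L0 | P0:S(88), P1:O(88) | bus: BusRd
[9] P0: store L4 := 93 | P0:M(93), P1:I | bus: none
[10] P0: load  L0 | P0:S(88), P1:O(88) | bus: none
[11] P0: load  L0 | P0:S(88), P1:O(88) | bus: none
[12] P1: load  L6 | P0:O(56), P1:S(56) | bus: BusRd
[13] P0: load  L5 | P0:O(13), P1:S(13) | bus: none
[14] P0: store L0 := 66 | P0:M(66), P1:I | bus: BusUpgr,Flush

memory[L5] = 20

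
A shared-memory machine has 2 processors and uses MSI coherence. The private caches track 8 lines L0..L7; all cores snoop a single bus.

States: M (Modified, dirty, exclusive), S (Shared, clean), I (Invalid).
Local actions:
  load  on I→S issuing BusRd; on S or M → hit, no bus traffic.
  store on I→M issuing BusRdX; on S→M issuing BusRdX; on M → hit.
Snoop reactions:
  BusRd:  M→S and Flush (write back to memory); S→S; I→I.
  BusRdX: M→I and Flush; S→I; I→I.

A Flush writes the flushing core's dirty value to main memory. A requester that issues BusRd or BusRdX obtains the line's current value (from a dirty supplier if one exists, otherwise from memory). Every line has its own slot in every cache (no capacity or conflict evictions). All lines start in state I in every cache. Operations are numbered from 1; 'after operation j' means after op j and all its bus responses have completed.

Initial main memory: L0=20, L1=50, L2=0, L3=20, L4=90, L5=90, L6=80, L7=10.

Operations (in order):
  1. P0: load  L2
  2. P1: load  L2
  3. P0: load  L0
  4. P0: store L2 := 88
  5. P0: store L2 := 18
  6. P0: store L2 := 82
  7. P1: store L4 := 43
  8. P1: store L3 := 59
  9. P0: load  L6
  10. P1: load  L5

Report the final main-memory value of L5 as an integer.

memory[L5] = 90

step 1: P0: load  L2  ⟶  SI  (L2)  txn=BusRd  M[L2]=0
step 2: P1: load  L2  ⟶  SS  (L2)  txn=BusRd  M[L2]=0
step 3: P0: load  L0  ⟶  SI  (L0)  txn=BusRd  M[L0]=20
step 4: P0: store L2 := 88  ⟶  MI  (L2)  txn=BusRdX  M[L2]=0
step 5: P0: store L2 := 18  ⟶  MI  (L2)  txn=∅  M[L2]=0
step 6: P0: store L2 := 82  ⟶  MI  (L2)  txn=∅  M[L2]=0
step 7: P1: store L4 := 43  ⟶  IM  (L4)  txn=BusRdX  M[L4]=90
step 8: P1: store L3 := 59  ⟶  IM  (L3)  txn=BusRdX  M[L3]=20
step 9: P0: load  L6  ⟶  SI  (L6)  txn=BusRd  M[L6]=80
step 10: P1: load  L5  ⟶  IS  (L5)  txn=BusRd  M[L5]=90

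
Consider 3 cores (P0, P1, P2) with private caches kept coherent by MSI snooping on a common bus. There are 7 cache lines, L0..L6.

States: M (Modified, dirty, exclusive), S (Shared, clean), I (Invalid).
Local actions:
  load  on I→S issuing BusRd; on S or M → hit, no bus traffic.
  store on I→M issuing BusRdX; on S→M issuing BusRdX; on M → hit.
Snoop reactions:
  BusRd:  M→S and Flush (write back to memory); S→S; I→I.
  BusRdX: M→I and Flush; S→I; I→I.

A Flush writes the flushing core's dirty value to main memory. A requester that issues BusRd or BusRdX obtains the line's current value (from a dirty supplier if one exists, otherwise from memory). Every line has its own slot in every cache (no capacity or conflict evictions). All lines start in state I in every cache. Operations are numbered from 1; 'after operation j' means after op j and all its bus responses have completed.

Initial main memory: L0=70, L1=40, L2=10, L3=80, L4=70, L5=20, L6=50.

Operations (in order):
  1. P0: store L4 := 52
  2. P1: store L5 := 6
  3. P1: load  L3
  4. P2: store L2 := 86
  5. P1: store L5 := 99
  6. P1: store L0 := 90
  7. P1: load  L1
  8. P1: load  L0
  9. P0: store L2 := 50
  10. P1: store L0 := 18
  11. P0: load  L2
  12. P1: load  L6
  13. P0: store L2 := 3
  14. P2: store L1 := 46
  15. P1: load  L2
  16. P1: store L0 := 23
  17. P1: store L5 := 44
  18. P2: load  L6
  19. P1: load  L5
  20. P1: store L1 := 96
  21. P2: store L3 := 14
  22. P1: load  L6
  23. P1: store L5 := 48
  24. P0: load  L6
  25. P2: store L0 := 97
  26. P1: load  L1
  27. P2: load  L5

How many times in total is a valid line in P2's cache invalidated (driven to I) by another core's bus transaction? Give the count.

step 1: P0: store L4 := 52  ⟶  MII  (L4)  txn=BusRdX  M[L4]=70
step 2: P1: store L5 := 6  ⟶  IMI  (L5)  txn=BusRdX  M[L5]=20
step 3: P1: load  L3  ⟶  ISI  (L3)  txn=BusRd  M[L3]=80
step 4: P2: store L2 := 86  ⟶  IIM  (L2)  txn=BusRdX  M[L2]=10
step 5: P1: store L5 := 99  ⟶  IMI  (L5)  txn=∅  M[L5]=20
step 6: P1: store L0 := 90  ⟶  IMI  (L0)  txn=BusRdX  M[L0]=70
step 7: P1: load  L1  ⟶  ISI  (L1)  txn=BusRd  M[L1]=40
step 8: P1: load  L0  ⟶  IMI  (L0)  txn=∅  M[L0]=70
step 9: P0: store L2 := 50  ⟶  MII  (L2)  txn=BusRdX+Flush  M[L2]=86
step 10: P1: store L0 := 18  ⟶  IMI  (L0)  txn=∅  M[L0]=70
step 11: P0: load  L2  ⟶  MII  (L2)  txn=∅  M[L2]=86
step 12: P1: load  L6  ⟶  ISI  (L6)  txn=BusRd  M[L6]=50
step 13: P0: store L2 := 3  ⟶  MII  (L2)  txn=∅  M[L2]=86
step 14: P2: store L1 := 46  ⟶  IIM  (L1)  txn=BusRdX  M[L1]=40
step 15: P1: load  L2  ⟶  SSI  (L2)  txn=BusRd+Flush  M[L2]=3
step 16: P1: store L0 := 23  ⟶  IMI  (L0)  txn=∅  M[L0]=70
step 17: P1: store L5 := 44  ⟶  IMI  (L5)  txn=∅  M[L5]=20
step 18: P2: load  L6  ⟶  ISS  (L6)  txn=BusRd  M[L6]=50
step 19: P1: load  L5  ⟶  IMI  (L5)  txn=∅  M[L5]=20
step 20: P1: store L1 := 96  ⟶  IMI  (L1)  txn=BusRdX+Flush  M[L1]=46
step 21: P2: store L3 := 14  ⟶  IIM  (L3)  txn=BusRdX  M[L3]=80
step 22: P1: load  L6  ⟶  ISS  (L6)  txn=∅  M[L6]=50
step 23: P1: store L5 := 48  ⟶  IMI  (L5)  txn=∅  M[L5]=20
step 24: P0: load  L6  ⟶  SSS  (L6)  txn=BusRd  M[L6]=50
step 25: P2: store L0 := 97  ⟶  IIM  (L0)  txn=BusRdX+Flush  M[L0]=23
step 26: P1: load  L1  ⟶  IMI  (L1)  txn=∅  M[L1]=46
step 27: P2: load  L5  ⟶  ISS  (L5)  txn=BusRd+Flush  M[L5]=48

invalidations = 2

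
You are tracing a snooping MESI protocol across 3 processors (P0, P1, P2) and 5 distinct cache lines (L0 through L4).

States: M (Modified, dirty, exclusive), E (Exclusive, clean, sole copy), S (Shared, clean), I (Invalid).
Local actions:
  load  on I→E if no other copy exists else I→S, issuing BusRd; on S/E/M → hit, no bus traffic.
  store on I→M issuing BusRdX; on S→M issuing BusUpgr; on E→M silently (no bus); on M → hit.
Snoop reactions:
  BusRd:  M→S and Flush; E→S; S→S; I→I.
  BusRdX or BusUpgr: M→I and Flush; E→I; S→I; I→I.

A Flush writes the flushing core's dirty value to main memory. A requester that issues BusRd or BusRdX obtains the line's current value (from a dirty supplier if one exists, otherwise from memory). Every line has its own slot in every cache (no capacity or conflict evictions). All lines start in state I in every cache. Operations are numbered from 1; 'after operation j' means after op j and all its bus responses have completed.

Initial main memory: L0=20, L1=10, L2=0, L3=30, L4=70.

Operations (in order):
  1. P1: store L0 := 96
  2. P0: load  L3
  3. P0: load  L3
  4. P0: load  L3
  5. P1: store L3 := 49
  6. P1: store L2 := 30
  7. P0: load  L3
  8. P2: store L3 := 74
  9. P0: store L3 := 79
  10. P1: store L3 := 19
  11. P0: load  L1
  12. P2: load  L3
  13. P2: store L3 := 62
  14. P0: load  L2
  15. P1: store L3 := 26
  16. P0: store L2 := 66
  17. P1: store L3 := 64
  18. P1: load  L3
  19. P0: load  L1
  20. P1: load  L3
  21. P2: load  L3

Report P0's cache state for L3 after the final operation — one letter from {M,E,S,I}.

state = I

1. P1: store L0 := 96  bus=[BusRdX]  L0: P0=I P1=M P2=I  mem[L0]=20
2. P0: load  L3  bus=[BusRd]  L3: P0=E P1=I P2=I  mem[L3]=30
3. P0: load  L3  bus=[-]  L3: P0=E P1=I P2=I  mem[L3]=30
4. P0: load  L3  bus=[-]  L3: P0=E P1=I P2=I  mem[L3]=30
5. P1: store L3 := 49  bus=[BusRdX]  L3: P0=I P1=M P2=I  mem[L3]=30
6. P1: store L2 := 30  bus=[BusRdX]  L2: P0=I P1=M P2=I  mem[L2]=0
7. P0: load  L3  bus=[BusRd,Flush]  L3: P0=S P1=S P2=I  mem[L3]=49
8. P2: store L3 := 74  bus=[BusRdX]  L3: P0=I P1=I P2=M  mem[L3]=49
9. P0: store L3 := 79  bus=[BusRdX,Flush]  L3: P0=M P1=I P2=I  mem[L3]=74
10. P1: store L3 := 19  bus=[BusRdX,Flush]  L3: P0=I P1=M P2=I  mem[L3]=79
11. P0: load  L1  bus=[BusRd]  L1: P0=E P1=I P2=I  mem[L1]=10
12. P2: load  L3  bus=[BusRd,Flush]  L3: P0=I P1=S P2=S  mem[L3]=19
13. P2: store L3 := 62  bus=[BusUpgr]  L3: P0=I P1=I P2=M  mem[L3]=19
14. P0: load  L2  bus=[BusRd,Flush]  L2: P0=S P1=S P2=I  mem[L2]=30
15. P1: store L3 := 26  bus=[BusRdX,Flush]  L3: P0=I P1=M P2=I  mem[L3]=62
16. P0: store L2 := 66  bus=[BusUpgr]  L2: P0=M P1=I P2=I  mem[L2]=30
17. P1: store L3 := 64  bus=[-]  L3: P0=I P1=M P2=I  mem[L3]=62
18. P1: load  L3  bus=[-]  L3: P0=I P1=M P2=I  mem[L3]=62
19. P0: load  L1  bus=[-]  L1: P0=E P1=I P2=I  mem[L1]=10
20. P1: load  L3  bus=[-]  L3: P0=I P1=M P2=I  mem[L3]=62
21. P2: load  L3  bus=[BusRd,Flush]  L3: P0=I P1=S P2=S  mem[L3]=64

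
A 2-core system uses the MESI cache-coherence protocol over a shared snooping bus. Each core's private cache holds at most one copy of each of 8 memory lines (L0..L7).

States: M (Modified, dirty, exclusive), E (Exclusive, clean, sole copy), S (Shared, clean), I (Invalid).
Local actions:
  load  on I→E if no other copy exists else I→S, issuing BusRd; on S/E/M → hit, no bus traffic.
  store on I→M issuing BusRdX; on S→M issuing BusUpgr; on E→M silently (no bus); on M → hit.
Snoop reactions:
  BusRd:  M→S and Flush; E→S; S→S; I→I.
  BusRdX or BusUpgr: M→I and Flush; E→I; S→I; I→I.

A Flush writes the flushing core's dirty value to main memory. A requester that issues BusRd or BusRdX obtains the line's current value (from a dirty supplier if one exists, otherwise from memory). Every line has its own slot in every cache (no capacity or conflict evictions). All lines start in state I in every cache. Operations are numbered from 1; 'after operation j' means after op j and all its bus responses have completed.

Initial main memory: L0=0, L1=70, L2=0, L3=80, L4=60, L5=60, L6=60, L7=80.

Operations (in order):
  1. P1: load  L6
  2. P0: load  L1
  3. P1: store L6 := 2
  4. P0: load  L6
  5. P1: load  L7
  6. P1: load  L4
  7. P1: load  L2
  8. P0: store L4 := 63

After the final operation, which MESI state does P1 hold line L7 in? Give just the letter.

1. P1: load  L6  bus=[BusRd]  L6: P0=I P1=E  mem[L6]=60
2. P0: load  L1  bus=[BusRd]  L1: P0=E P1=I  mem[L1]=70
3. P1: store L6 := 2  bus=[-]  L6: P0=I P1=M  mem[L6]=60
4. P0: load  L6  bus=[BusRd,Flush]  L6: P0=S P1=S  mem[L6]=2
5. P1: load  L7  bus=[BusRd]  L7: P0=I P1=E  mem[L7]=80
6. P1: load  L4  bus=[BusRd]  L4: P0=I P1=E  mem[L4]=60
7. P1: load  L2  bus=[BusRd]  L2: P0=I P1=E  mem[L2]=0
8. P0: store L4 := 63  bus=[BusRdX]  L4: P0=M P1=I  mem[L4]=60

state = E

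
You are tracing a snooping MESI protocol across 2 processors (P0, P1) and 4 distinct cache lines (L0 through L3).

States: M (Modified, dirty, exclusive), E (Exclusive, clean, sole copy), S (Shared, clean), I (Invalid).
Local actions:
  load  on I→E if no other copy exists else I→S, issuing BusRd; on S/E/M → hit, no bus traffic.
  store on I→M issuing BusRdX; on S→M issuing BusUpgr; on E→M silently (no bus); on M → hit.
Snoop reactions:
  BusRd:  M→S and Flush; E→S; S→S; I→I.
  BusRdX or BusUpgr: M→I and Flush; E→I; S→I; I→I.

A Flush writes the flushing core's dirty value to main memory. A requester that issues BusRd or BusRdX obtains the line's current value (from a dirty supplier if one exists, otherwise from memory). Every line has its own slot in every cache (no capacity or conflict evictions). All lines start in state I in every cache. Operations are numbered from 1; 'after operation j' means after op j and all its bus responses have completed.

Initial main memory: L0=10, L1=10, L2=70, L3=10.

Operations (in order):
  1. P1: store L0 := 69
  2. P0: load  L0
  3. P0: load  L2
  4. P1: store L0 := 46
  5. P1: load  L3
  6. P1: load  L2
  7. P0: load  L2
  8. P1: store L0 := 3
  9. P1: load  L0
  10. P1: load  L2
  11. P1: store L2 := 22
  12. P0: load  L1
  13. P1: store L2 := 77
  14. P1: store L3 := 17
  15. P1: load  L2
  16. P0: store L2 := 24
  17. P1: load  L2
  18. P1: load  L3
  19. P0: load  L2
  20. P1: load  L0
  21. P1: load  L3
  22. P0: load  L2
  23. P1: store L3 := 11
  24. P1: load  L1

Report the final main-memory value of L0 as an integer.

memory[L0] = 69

step 1: P1: store L0 := 69  ⟶  IM  (L0)  txn=BusRdX  M[L0]=10
step 2: P0: load  L0  ⟶  SS  (L0)  txn=BusRd+Flush  M[L0]=69
step 3: P0: load  L2  ⟶  EI  (L2)  txn=BusRd  M[L2]=70
step 4: P1: store L0 := 46  ⟶  IM  (L0)  txn=BusUpgr  M[L0]=69
step 5: P1: load  L3  ⟶  IE  (L3)  txn=BusRd  M[L3]=10
step 6: P1: load  L2  ⟶  SS  (L2)  txn=BusRd  M[L2]=70
step 7: P0: load  L2  ⟶  SS  (L2)  txn=∅  M[L2]=70
step 8: P1: store L0 := 3  ⟶  IM  (L0)  txn=∅  M[L0]=69
step 9: P1: load  L0  ⟶  IM  (L0)  txn=∅  M[L0]=69
step 10: P1: load  L2  ⟶  SS  (L2)  txn=∅  M[L2]=70
step 11: P1: store L2 := 22  ⟶  IM  (L2)  txn=BusUpgr  M[L2]=70
step 12: P0: load  L1  ⟶  EI  (L1)  txn=BusRd  M[L1]=10
step 13: P1: store L2 := 77  ⟶  IM  (L2)  txn=∅  M[L2]=70
step 14: P1: store L3 := 17  ⟶  IM  (L3)  txn=∅  M[L3]=10
step 15: P1: load  L2  ⟶  IM  (L2)  txn=∅  M[L2]=70
step 16: P0: store L2 := 24  ⟶  MI  (L2)  txn=BusRdX+Flush  M[L2]=77
step 17: P1: load  L2  ⟶  SS  (L2)  txn=BusRd+Flush  M[L2]=24
step 18: P1: load  L3  ⟶  IM  (L3)  txn=∅  M[L3]=10
step 19: P0: load  L2  ⟶  SS  (L2)  txn=∅  M[L2]=24
step 20: P1: load  L0  ⟶  IM  (L0)  txn=∅  M[L0]=69
step 21: P1: load  L3  ⟶  IM  (L3)  txn=∅  M[L3]=10
step 22: P0: load  L2  ⟶  SS  (L2)  txn=∅  M[L2]=24
step 23: P1: store L3 := 11  ⟶  IM  (L3)  txn=∅  M[L3]=10
step 24: P1: load  L1  ⟶  SS  (L1)  txn=BusRd  M[L1]=10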